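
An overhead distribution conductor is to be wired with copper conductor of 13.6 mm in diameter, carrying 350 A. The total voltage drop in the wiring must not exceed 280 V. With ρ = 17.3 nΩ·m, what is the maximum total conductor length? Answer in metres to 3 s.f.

6720 m

ρ = 17.3 nΩ·m = 1.73×10^-8 Ω·m
A = π(d/2)² = π(6.8000e-03 m)² = 1.453e-04 m²
L_max = V_max·A/(1·ρI) = (280)(1.453e-04)/(1.73×10^-8×350) = 6720 m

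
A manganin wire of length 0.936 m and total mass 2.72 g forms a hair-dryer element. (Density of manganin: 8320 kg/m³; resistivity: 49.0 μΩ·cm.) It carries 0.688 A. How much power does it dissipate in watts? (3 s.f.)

0.622 W

ρ = 49.0 μΩ·cm = 4.90×10^-7 Ω·m
A = m/(density·L) = 0.00272/(8320×0.936) = 3.4928e-07 m²
R = ρL/A = (4.90×10^-7)(0.936)/(3.4928e-07) = 1.313 Ω
P = I²R = (0.688)² × 1.313 = 0.622 W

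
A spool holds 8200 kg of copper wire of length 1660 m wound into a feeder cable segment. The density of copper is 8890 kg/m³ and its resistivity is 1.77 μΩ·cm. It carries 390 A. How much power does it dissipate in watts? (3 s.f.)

8040 W

ρ = 1.77 μΩ·cm = 1.77×10^-8 Ω·m
A = m/(density·L) = 8200/(8890×1660) = 5.5565e-04 m²
R = ρL/A = (1.77×10^-8)(1660)/(5.5565e-04) = 0.05288 Ω
P = I²R = (390)² × 0.05288 = 8040 W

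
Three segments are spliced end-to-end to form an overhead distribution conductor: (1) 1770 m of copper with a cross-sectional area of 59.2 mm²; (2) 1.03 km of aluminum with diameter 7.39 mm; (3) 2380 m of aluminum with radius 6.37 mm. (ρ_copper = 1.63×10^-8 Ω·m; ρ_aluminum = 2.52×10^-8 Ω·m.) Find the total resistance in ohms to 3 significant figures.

Seg 1: A = 59.2 mm² = 5.920e-05 m²
R_1 = (1.63×10^-8)(1770)/(5.920e-05) = 0.4873 Ω
Seg 2: A = π(d/2)² = π(3.6950e-03 m)² = 4.289e-05 m²
R_2 = (2.52×10^-8)(1030)/(4.289e-05) = 0.6051 Ω
Seg 3: A = πr² = π(6.3700e-03 m)² = 1.275e-04 m²
R_3 = (2.52×10^-8)(2380)/(1.275e-04) = 0.4705 Ω
R_total = R_1 + R_2 + R_3 = 1.56 Ω

1.56 Ω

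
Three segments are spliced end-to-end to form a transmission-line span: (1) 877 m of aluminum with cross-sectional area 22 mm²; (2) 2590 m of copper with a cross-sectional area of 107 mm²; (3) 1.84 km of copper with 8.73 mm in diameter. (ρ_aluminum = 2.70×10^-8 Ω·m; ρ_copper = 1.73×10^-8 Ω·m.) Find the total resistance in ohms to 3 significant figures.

2.03 Ω

Seg 1: A = 22 mm² = 2.200e-05 m²
R_1 = (2.70×10^-8)(877)/(2.200e-05) = 1.076 Ω
Seg 2: A = 107 mm² = 1.070e-04 m²
R_2 = (1.73×10^-8)(2590)/(1.070e-04) = 0.4188 Ω
Seg 3: A = π(d/2)² = π(4.3650e-03 m)² = 5.986e-05 m²
R_3 = (1.73×10^-8)(1840)/(5.986e-05) = 0.5318 Ω
R_total = R_1 + R_2 + R_3 = 2.03 Ω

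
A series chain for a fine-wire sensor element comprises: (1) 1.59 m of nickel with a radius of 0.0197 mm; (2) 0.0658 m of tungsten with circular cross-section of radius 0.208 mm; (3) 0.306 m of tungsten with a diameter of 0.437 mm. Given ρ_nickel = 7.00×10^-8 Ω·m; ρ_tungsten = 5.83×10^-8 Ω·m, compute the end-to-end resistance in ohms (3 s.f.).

Seg 1: A = πr² = π(1.9700e-05 m)² = 1.219e-09 m²
R_1 = (7.00×10^-8)(1.59)/(1.219e-09) = 91.29 Ω
Seg 2: A = πr² = π(2.0800e-04 m)² = 1.359e-07 m²
R_2 = (5.83×10^-8)(0.0658)/(1.359e-07) = 0.02822 Ω
Seg 3: A = π(d/2)² = π(2.1850e-04 m)² = 1.500e-07 m²
R_3 = (5.83×10^-8)(0.306)/(1.500e-07) = 0.1189 Ω
R_total = R_1 + R_2 + R_3 = 91.4 Ω

91.4 Ω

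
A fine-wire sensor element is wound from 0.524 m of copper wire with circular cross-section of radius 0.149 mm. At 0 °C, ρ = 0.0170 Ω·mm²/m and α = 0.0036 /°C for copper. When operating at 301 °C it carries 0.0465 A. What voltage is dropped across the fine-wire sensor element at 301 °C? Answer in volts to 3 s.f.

0.0124 V

ρ = 0.0170 Ω·mm²/m = 1.70×10^-8 Ω·m
A = πr² = π(1.4900e-04 m)² = 6.975e-08 m²
R₍0₎ = ρL/A = (1.70×10^-8)(0.524)/(6.975e-08) = 0.1277 Ω
R₍301₎ = R₍0₎(1 + αΔT) = 0.1277 × (1 + 0.0036×301) = 0.2661 Ω
V = IR = 0.0465 × 0.2661 = 0.0124 V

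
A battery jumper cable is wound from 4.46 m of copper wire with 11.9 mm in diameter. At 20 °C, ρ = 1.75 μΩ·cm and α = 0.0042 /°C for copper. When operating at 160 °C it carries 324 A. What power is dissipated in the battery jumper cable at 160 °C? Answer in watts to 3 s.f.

ρ = 1.75 μΩ·cm = 1.75×10^-8 Ω·m
A = π(d/2)² = π(5.9500e-03 m)² = 1.112e-04 m²
R₍20₎ = ρL/A = (1.75×10^-8)(4.46)/(1.112e-04) = 7.018×10^-4 Ω
R₍160₎ = R₍20₎(1 + αΔT) = 7.018×10^-4 × (1 + 0.0042×140) = 0.001114 Ω
P = I²R = (324)² × 0.001114 = 117 W

117 W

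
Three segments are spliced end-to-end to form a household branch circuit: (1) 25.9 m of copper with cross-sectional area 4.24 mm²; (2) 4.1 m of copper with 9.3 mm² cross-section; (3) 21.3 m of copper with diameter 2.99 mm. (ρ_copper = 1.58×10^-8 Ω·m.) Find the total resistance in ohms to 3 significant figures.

0.151 Ω

Seg 1: A = 4.24 mm² = 4.240e-06 m²
R_1 = (1.58×10^-8)(25.9)/(4.240e-06) = 0.09651 Ω
Seg 2: A = 9.3 mm² = 9.300e-06 m²
R_2 = (1.58×10^-8)(4.1)/(9.300e-06) = 0.006966 Ω
Seg 3: A = π(d/2)² = π(1.4950e-03 m)² = 7.022e-06 m²
R_3 = (1.58×10^-8)(21.3)/(7.022e-06) = 0.04793 Ω
R_total = R_1 + R_2 + R_3 = 0.151 Ω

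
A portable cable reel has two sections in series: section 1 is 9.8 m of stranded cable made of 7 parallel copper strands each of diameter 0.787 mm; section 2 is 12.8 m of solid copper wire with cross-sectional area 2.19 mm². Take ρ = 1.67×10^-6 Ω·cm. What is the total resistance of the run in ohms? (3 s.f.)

ρ = 1.67×10^-6 Ω·cm = 1.67×10^-8 Ω·m
Section 1: A_strand = π(3.9350e-04)² = 4.865e-07 m²; R₁ = ρL/(N·A_s) = (1.67×10^-8)(9.8)/(7×4.865e-07) = 0.04806 Ω
Section 2: A = 2.19 mm² = 2.190e-06 m²
R₂ = (1.67×10^-8)(12.8)/(2.190e-06) = 0.09761 Ω
R = R₁ + R₂ = 0.146 Ω

0.146 Ω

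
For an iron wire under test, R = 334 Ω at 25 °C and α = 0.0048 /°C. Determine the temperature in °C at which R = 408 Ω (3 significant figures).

71.2 °C

R = R₀(1 + α(T − T₀)) ⇒ T = T₀ + (R/R₀ − 1)/α
T = 25 + (408/334 − 1)/0.0048 = 25 + (0.2216)/0.0048 = 71.2 °C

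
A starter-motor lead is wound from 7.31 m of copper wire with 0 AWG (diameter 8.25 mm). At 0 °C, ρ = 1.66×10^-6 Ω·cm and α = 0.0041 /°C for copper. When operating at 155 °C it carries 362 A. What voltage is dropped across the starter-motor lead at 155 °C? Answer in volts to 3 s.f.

ρ = 1.66×10^-6 Ω·cm = 1.66×10^-8 Ω·m
A = π(8.25/2 mm)² = π(4.1250e-03 m)² = 5.346e-05 m²
R₍0₎ = ρL/A = (1.66×10^-8)(7.31)/(5.346e-05) = 0.00227 Ω
R₍155₎ = R₍0₎(1 + αΔT) = 0.00227 × (1 + 0.0041×155) = 0.003713 Ω
V = IR = 362 × 0.003713 = 1.34 V

1.34 V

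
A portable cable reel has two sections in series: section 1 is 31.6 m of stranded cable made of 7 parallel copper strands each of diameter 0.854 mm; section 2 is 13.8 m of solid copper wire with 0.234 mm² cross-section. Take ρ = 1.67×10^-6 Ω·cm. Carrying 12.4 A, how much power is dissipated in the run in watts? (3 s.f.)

ρ = 1.67×10^-6 Ω·cm = 1.67×10^-8 Ω·m
Section 1: A_strand = π(4.2700e-04)² = 5.728e-07 m²; R₁ = ρL/(N·A_s) = (1.67×10^-8)(31.6)/(7×5.728e-07) = 0.1316 Ω
Section 2: A = 0.234 mm² = 2.340e-07 m²
R₂ = (1.67×10^-8)(13.8)/(2.340e-07) = 0.9849 Ω
R = R₁ + R₂ = 1.116 Ω
P = I²R = (12.4)² × 1.116 = 172 W

172 W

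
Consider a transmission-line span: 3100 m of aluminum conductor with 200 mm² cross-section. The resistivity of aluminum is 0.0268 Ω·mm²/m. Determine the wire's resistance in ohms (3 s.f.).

0.415 Ω

ρ = 0.0268 Ω·mm²/m = 2.68×10^-8 Ω·m
A = 200 mm² = 2.000e-04 m²
R = ρL/A = (2.68×10^-8)(3100 m)/(2.000e-04 m²) = 0.415 Ω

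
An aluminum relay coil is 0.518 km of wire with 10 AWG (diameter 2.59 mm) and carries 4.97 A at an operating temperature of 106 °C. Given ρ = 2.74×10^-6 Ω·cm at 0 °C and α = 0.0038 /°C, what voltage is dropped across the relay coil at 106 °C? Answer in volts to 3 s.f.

18.8 V

ρ = 2.74×10^-6 Ω·cm = 2.74×10^-8 Ω·m
A = π(2.59/2 mm)² = π(1.2950e-03 m)² = 5.269e-06 m²
R₍0₎ = ρL/A = (2.74×10^-8)(518)/(5.269e-06) = 2.694 Ω
R₍106₎ = R₍0₎(1 + αΔT) = 2.694 × (1 + 0.0038×106) = 3.779 Ω
V = IR = 4.97 × 3.779 = 18.8 V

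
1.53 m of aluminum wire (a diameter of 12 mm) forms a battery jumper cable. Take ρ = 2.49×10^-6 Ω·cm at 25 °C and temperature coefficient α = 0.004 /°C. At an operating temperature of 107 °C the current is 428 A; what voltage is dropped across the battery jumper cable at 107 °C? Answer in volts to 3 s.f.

ρ = 2.49×10^-6 Ω·cm = 2.49×10^-8 Ω·m
A = π(d/2)² = π(6.0000e-03 m)² = 1.131e-04 m²
R₍25₎ = ρL/A = (2.49×10^-8)(1.53)/(1.131e-04) = 3.369×10^-4 Ω
R₍107₎ = R₍25₎(1 + αΔT) = 3.369×10^-4 × (1 + 0.004×82) = 4.473×10^-4 Ω
V = IR = 428 × 4.473×10^-4 = 0.191 V

0.191 V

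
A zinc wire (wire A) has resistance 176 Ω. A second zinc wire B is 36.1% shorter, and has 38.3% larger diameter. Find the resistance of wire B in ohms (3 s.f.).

58.8 Ω

R ∝ L/d², so R_B/R_A = (1 − 36.1/100) × (1 + 38.3/100)⁻²
= 0.639 × 0.5228 = 0.3341
R_B = 0.3341 × 176 = 58.8 Ω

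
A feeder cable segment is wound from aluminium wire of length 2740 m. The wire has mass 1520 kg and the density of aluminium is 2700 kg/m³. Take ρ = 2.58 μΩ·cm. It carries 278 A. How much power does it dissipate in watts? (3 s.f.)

26600 W

ρ = 2.58 μΩ·cm = 2.58×10^-8 Ω·m
A = m/(density·L) = 1520/(2700×2740) = 2.0546e-04 m²
R = ρL/A = (2.58×10^-8)(2740)/(2.0546e-04) = 0.3441 Ω
P = I²R = (278)² × 0.3441 = 26600 W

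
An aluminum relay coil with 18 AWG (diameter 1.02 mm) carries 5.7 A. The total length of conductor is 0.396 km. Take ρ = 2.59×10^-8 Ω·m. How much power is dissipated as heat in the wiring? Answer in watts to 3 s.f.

A = π(1.02/2 mm)² = π(5.1000e-04 m)² = 8.171e-07 m²
R = ρL/A = (2.59×10^-8)(396)/(8.171e-07) = 12.55 Ω
P = I²R = (5.7)² × 12.55 = 408 W

408 W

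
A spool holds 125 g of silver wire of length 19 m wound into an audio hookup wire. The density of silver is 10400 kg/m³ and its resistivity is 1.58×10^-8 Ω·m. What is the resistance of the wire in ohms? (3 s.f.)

A = m/(density·L) = 0.125/(10400×19) = 6.3259e-07 m²
R = ρL/A = (1.58×10^-8)(19)/(6.3259e-07) = 0.475 Ω

0.475 Ω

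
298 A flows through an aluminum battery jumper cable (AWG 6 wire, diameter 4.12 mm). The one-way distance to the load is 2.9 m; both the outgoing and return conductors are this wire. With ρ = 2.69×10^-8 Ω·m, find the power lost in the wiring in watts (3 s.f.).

1040 W

A = π(4.12/2 mm)² = π(2.0600e-03 m)² = 1.333e-05 m²
Total conductor length (both ways) L = 2 × 2.9 = 5.8 m
R = ρL/A = (2.69×10^-8)(5.8)/(1.333e-05) = 0.0117 Ω
P = I²R = (298)² × 0.0117 = 1040 W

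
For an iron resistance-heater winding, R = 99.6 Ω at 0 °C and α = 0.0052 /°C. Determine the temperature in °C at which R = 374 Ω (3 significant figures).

530 °C

R = R₀(1 + α(T − T₀)) ⇒ T = T₀ + (R/R₀ − 1)/α
T = 0 + (374/99.6 − 1)/0.0052 = 0 + (2.755)/0.0052 = 530 °C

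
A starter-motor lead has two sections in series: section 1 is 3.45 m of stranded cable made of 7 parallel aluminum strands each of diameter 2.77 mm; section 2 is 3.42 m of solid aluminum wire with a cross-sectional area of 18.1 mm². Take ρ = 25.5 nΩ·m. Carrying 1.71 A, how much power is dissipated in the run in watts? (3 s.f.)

0.0202 W

ρ = 25.5 nΩ·m = 2.55×10^-8 Ω·m
Section 1: A_strand = π(1.3850e-03)² = 6.026e-06 m²; R₁ = ρL/(N·A_s) = (2.55×10^-8)(3.45)/(7×6.026e-06) = 0.002086 Ω
Section 2: A = 18.1 mm² = 1.810e-05 m²
R₂ = (2.55×10^-8)(3.42)/(1.810e-05) = 0.004818 Ω
R = R₁ + R₂ = 0.006904 Ω
P = I²R = (1.71)² × 0.006904 = 0.0202 W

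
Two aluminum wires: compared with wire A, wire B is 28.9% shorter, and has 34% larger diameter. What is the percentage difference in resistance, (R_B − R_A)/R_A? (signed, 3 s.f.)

-60.4%

R ∝ L/d², so R_B/R_A = (1 − 28.9/100) × (1 + 34/100)⁻²
= 0.711 × 0.5569 = 0.396
(R_B − R_A)/R_A = 0.396 − 1 = -60.4%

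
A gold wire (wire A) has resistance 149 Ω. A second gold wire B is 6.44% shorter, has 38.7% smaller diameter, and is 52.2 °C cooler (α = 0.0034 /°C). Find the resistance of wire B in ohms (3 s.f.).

R ∝ ρL/d² with ρ ∝ (1+αΔT), so R_B/R_A = (1 − 6.44/100) × (1 − 38.7/100)⁻² × (1 − 0.0034×52.2)
= 0.9356 × 2.661 × 0.8225 = 2.048
R_B = 2.048 × 149 = 305 Ω

305 Ω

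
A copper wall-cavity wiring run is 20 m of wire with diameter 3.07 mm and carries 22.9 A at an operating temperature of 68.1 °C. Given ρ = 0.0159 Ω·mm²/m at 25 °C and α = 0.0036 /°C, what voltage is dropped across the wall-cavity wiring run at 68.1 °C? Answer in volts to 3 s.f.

ρ = 0.0159 Ω·mm²/m = 1.59×10^-8 Ω·m
A = π(d/2)² = π(1.5350e-03 m)² = 7.402e-06 m²
R₍25₎ = ρL/A = (1.59×10^-8)(20)/(7.402e-06) = 0.04296 Ω
R₍68.1₎ = R₍25₎(1 + αΔT) = 0.04296 × (1 + 0.0036×43.1) = 0.04963 Ω
V = IR = 22.9 × 0.04963 = 1.14 V

1.14 V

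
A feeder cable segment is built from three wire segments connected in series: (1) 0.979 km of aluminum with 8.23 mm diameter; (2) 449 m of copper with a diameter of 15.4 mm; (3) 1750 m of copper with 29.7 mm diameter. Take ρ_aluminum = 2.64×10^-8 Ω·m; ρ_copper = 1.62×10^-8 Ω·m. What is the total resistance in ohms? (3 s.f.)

0.566 Ω

Seg 1: A = π(d/2)² = π(4.1150e-03 m)² = 5.320e-05 m²
R_1 = (2.64×10^-8)(979)/(5.320e-05) = 0.4858 Ω
Seg 2: A = π(d/2)² = π(7.7000e-03 m)² = 1.863e-04 m²
R_2 = (1.62×10^-8)(449)/(1.863e-04) = 0.03905 Ω
Seg 3: A = π(d/2)² = π(1.4850e-02 m)² = 6.928e-04 m²
R_3 = (1.62×10^-8)(1750)/(6.928e-04) = 0.04092 Ω
R_total = R_1 + R_2 + R_3 = 0.566 Ω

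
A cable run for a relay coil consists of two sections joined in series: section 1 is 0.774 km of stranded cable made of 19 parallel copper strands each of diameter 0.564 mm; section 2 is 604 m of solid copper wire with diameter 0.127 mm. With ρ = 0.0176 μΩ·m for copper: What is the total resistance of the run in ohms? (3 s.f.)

ρ = 0.0176 μΩ·m = 1.76×10^-8 Ω·m
Section 1: A_strand = π(2.8200e-04)² = 2.498e-07 m²; R₁ = ρL/(N·A_s) = (1.76×10^-8)(774)/(19×2.498e-07) = 2.87 Ω
Section 2: A = π(d/2)² = π(6.3500e-05 m)² = 1.267e-08 m²
R₂ = (1.76×10^-8)(604)/(1.267e-08) = 839.2 Ω
R = R₁ + R₂ = 842 Ω

842 Ω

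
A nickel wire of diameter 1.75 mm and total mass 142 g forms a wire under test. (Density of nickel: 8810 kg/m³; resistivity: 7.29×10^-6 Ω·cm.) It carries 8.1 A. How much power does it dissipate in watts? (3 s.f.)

ρ = 7.29×10^-6 Ω·cm = 7.29×10^-8 Ω·m
A = π(d/2)² = π(8.7500e-04 m)² = 2.4053e-06 m²
L = m/(density·A) = 0.142/(8810×2.4053e-06) = 6.701 m
R = ρL/A = (7.29×10^-8)(6.701)/(2.4053e-06) = 0.2031 Ω
P = I²R = (8.1)² × 0.2031 = 13.3 W

13.3 W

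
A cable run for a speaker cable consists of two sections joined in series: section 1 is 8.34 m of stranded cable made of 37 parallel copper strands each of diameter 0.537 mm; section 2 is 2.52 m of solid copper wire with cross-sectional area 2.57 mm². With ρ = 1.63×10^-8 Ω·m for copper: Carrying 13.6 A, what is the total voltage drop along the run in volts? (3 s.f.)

Section 1: A_strand = π(2.6850e-04)² = 2.265e-07 m²; R₁ = ρL/(N·A_s) = (1.63×10^-8)(8.34)/(37×2.265e-07) = 0.01622 Ω
Section 2: A = 2.57 mm² = 2.570e-06 m²
R₂ = (1.63×10^-8)(2.52)/(2.570e-06) = 0.01598 Ω
R = R₁ + R₂ = 0.03221 Ω
V = IR = 13.6 × 0.03221 = 0.438 V

0.438 V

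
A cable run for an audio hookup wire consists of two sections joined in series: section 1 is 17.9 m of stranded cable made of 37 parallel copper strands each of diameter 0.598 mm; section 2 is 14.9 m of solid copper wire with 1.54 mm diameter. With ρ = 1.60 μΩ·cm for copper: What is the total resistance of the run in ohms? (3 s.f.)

ρ = 1.60 μΩ·cm = 1.60×10^-8 Ω·m
Section 1: A_strand = π(2.9900e-04)² = 2.809e-07 m²; R₁ = ρL/(N·A_s) = (1.60×10^-8)(17.9)/(37×2.809e-07) = 0.02756 Ω
Section 2: A = π(d/2)² = π(7.7000e-04 m)² = 1.863e-06 m²
R₂ = (1.60×10^-8)(14.9)/(1.863e-06) = 0.128 Ω
R = R₁ + R₂ = 0.156 Ω

0.156 Ω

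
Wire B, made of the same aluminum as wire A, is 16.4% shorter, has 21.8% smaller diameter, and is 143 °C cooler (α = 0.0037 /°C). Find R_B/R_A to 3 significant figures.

R ∝ ρL/d² with ρ ∝ (1+αΔT), so R_B/R_A = (1 − 16.4/100) × (1 − 21.8/100)⁻² × (1 − 0.0037×143)
= 0.836 × 1.635 × 0.4709 = 0.644

0.644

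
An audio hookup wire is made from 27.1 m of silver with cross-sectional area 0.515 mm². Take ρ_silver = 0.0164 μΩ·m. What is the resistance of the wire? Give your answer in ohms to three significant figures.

0.863 Ω

ρ = 0.0164 μΩ·m = 1.64×10^-8 Ω·m
A = 0.515 mm² = 5.150e-07 m²
R = ρL/A = (1.64×10^-8)(27.1 m)/(5.150e-07 m²) = 0.863 Ω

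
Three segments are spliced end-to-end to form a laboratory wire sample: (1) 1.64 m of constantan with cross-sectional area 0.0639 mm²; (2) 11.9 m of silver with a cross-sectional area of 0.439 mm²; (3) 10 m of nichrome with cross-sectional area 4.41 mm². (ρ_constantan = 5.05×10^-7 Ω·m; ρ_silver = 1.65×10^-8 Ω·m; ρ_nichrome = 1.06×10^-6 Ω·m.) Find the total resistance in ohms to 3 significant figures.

15.8 Ω

Seg 1: A = 0.0639 mm² = 6.390e-08 m²
R_1 = (5.05×10^-7)(1.64)/(6.390e-08) = 12.96 Ω
Seg 2: A = 0.439 mm² = 4.390e-07 m²
R_2 = (1.65×10^-8)(11.9)/(4.390e-07) = 0.4473 Ω
Seg 3: A = 4.41 mm² = 4.410e-06 m²
R_3 = (1.06×10^-6)(10)/(4.410e-06) = 2.404 Ω
R_total = R_1 + R_2 + R_3 = 15.8 Ω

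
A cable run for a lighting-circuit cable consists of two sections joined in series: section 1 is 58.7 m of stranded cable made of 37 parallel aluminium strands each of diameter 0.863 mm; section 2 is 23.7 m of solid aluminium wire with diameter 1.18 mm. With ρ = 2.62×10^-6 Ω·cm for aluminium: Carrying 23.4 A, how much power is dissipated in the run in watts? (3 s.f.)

ρ = 2.62×10^-6 Ω·cm = 2.62×10^-8 Ω·m
Section 1: A_strand = π(4.3150e-04)² = 5.849e-07 m²; R₁ = ρL/(N·A_s) = (2.62×10^-8)(58.7)/(37×5.849e-07) = 0.07106 Ω
Section 2: A = π(d/2)² = π(5.9000e-04 m)² = 1.094e-06 m²
R₂ = (2.62×10^-8)(23.7)/(1.094e-06) = 0.5678 Ω
R = R₁ + R₂ = 0.6389 Ω
P = I²R = (23.4)² × 0.6389 = 350 W

350 W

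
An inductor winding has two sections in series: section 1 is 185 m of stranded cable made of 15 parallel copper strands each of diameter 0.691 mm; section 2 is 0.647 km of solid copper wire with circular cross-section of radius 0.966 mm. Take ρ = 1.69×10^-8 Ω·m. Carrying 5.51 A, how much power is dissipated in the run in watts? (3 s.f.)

130 W

Section 1: A_strand = π(3.4550e-04)² = 3.750e-07 m²; R₁ = ρL/(N·A_s) = (1.69×10^-8)(185)/(15×3.750e-07) = 0.5558 Ω
Section 2: A = πr² = π(9.6600e-04 m)² = 2.932e-06 m²
R₂ = (1.69×10^-8)(647)/(2.932e-06) = 3.73 Ω
R = R₁ + R₂ = 4.286 Ω
P = I²R = (5.51)² × 4.286 = 130 W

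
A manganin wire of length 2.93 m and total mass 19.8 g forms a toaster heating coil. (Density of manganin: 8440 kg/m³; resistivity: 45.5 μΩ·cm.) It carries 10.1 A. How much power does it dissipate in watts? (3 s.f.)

170 W

ρ = 45.5 μΩ·cm = 4.55×10^-7 Ω·m
A = m/(density·L) = 0.0198/(8440×2.93) = 8.0067e-07 m²
R = ρL/A = (4.55×10^-7)(2.93)/(8.0067e-07) = 1.665 Ω
P = I²R = (10.1)² × 1.665 = 170 W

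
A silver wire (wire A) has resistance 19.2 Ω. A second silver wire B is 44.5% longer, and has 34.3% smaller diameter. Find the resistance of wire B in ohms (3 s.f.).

R ∝ L/d², so R_B/R_A = (1 + 44.5/100) × (1 − 34.3/100)⁻²
= 1.445 × 2.317 = 3.348
R_B = 3.348 × 19.2 = 64.3 Ω

64.3 Ω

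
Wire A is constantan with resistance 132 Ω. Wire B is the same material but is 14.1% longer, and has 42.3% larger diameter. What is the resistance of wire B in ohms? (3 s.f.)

74.4 Ω

R ∝ L/d², so R_B/R_A = (1 + 14.1/100) × (1 + 42.3/100)⁻²
= 1.141 × 0.4938 = 0.5635
R_B = 0.5635 × 132 = 74.4 Ω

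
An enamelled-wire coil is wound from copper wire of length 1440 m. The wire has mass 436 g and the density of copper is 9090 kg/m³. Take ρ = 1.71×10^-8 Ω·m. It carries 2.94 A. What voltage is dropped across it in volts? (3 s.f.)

2170 V

A = m/(density·L) = 0.436/(9090×1440) = 3.3309e-08 m²
R = ρL/A = (1.71×10^-8)(1440)/(3.3309e-08) = 739.3 Ω
V = IR = 2.94 × 739.3 = 2170 V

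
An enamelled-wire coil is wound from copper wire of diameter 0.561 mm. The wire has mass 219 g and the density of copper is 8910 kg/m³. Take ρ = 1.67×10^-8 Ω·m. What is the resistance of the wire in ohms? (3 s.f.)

6.72 Ω

A = π(d/2)² = π(2.8050e-04 m)² = 2.4718e-07 m²
L = m/(density·A) = 0.219/(8910×2.4718e-07) = 99.44 m
R = ρL/A = (1.67×10^-8)(99.44)/(2.4718e-07) = 6.72 Ω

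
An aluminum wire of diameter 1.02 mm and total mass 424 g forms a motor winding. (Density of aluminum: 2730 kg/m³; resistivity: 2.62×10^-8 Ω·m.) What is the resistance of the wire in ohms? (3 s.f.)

A = π(d/2)² = π(5.1000e-04 m)² = 8.1713e-07 m²
L = m/(density·A) = 0.424/(2730×8.1713e-07) = 190.1 m
R = ρL/A = (2.62×10^-8)(190.1)/(8.1713e-07) = 6.09 Ω

6.09 Ω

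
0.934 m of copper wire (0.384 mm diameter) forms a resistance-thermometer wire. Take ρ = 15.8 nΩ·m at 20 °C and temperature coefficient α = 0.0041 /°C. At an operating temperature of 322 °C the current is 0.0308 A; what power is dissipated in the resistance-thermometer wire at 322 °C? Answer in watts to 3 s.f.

2.71×10^-4 W

ρ = 15.8 nΩ·m = 1.58×10^-8 Ω·m
A = π(d/2)² = π(1.9200e-04 m)² = 1.158e-07 m²
R₍20₎ = ρL/A = (1.58×10^-8)(0.934)/(1.158e-07) = 0.1274 Ω
R₍322₎ = R₍20₎(1 + αΔT) = 0.1274 × (1 + 0.0041×302) = 0.2852 Ω
P = I²R = (0.0308)² × 0.2852 = 2.71×10^-4 W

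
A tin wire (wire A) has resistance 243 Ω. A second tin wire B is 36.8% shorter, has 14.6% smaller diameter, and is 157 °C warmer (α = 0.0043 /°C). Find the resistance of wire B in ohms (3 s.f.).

R ∝ ρL/d² with ρ ∝ (1+αΔT), so R_B/R_A = (1 − 36.8/100) × (1 − 14.6/100)⁻² × (1 + 0.0043×157)
= 0.632 × 1.371 × 1.675 = 1.452
R_B = 1.452 × 243 = 353 Ω

353 Ω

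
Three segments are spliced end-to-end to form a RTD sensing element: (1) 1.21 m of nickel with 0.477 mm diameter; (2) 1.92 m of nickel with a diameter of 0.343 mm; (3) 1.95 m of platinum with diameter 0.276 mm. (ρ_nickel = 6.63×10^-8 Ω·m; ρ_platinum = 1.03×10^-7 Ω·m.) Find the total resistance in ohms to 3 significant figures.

Seg 1: A = π(d/2)² = π(2.3850e-04 m)² = 1.787e-07 m²
R_1 = (6.63×10^-8)(1.21)/(1.787e-07) = 0.4489 Ω
Seg 2: A = π(d/2)² = π(1.7150e-04 m)² = 9.240e-08 m²
R_2 = (6.63×10^-8)(1.92)/(9.240e-08) = 1.378 Ω
Seg 3: A = π(d/2)² = π(1.3800e-04 m)² = 5.983e-08 m²
R_3 = (1.03×10^-7)(1.95)/(5.983e-08) = 3.357 Ω
R_total = R_1 + R_2 + R_3 = 5.18 Ω

5.18 Ω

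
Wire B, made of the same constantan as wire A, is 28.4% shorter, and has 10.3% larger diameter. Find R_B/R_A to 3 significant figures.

R ∝ L/d², so R_B/R_A = (1 − 28.4/100) × (1 + 10.3/100)⁻²
= 0.716 × 0.822 = 0.589

0.589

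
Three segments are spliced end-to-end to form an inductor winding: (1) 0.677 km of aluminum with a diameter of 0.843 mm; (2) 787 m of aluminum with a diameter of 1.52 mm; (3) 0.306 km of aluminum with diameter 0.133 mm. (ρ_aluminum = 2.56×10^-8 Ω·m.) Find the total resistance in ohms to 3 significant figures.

606 Ω

Seg 1: A = π(d/2)² = π(4.2150e-04 m)² = 5.581e-07 m²
R_1 = (2.56×10^-8)(677)/(5.581e-07) = 31.05 Ω
Seg 2: A = π(d/2)² = π(7.6000e-04 m)² = 1.815e-06 m²
R_2 = (2.56×10^-8)(787)/(1.815e-06) = 11.1 Ω
Seg 3: A = π(d/2)² = π(6.6500e-05 m)² = 1.389e-08 m²
R_3 = (2.56×10^-8)(306)/(1.389e-08) = 563.9 Ω
R_total = R_1 + R_2 + R_3 = 606 Ω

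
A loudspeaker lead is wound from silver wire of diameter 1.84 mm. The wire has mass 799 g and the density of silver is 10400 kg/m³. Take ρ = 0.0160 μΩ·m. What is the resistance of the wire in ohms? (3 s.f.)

ρ = 0.0160 μΩ·m = 1.60×10^-8 Ω·m
A = π(d/2)² = π(9.2000e-04 m)² = 2.6590e-06 m²
L = m/(density·A) = 0.799/(10400×2.6590e-06) = 28.89 m
R = ρL/A = (1.60×10^-8)(28.89)/(2.6590e-06) = 0.174 Ω

0.174 Ω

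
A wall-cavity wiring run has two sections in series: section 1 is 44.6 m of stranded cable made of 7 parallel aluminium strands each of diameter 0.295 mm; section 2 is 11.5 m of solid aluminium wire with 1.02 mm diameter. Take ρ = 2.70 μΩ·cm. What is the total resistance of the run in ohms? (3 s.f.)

2.90 Ω

ρ = 2.70 μΩ·cm = 2.70×10^-8 Ω·m
Section 1: A_strand = π(1.4750e-04)² = 6.835e-08 m²; R₁ = ρL/(N·A_s) = (2.70×10^-8)(44.6)/(7×6.835e-08) = 2.517 Ω
Section 2: A = π(d/2)² = π(5.1000e-04 m)² = 8.171e-07 m²
R₂ = (2.70×10^-8)(11.5)/(8.171e-07) = 0.38 Ω
R = R₁ + R₂ = 2.90 Ω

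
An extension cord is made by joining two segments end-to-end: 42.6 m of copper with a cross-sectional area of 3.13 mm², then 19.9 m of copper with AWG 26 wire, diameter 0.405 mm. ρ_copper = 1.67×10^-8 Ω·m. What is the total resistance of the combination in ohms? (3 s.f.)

2.81 Ω

Segment 1: A = 3.13 mm² = 3.130e-06 m²
R₁ = ρL/A = (1.67×10^-8)(42.6)/(3.130e-06) = 0.2273 Ω
Segment 2: A = π(0.405/2 mm)² = π(2.0250e-04 m)² = 1.288e-07 m²
R₂ = (1.67×10^-8)(19.9)/(1.288e-07) = 2.58 Ω
R = R₁ + R₂ = 2.81 Ω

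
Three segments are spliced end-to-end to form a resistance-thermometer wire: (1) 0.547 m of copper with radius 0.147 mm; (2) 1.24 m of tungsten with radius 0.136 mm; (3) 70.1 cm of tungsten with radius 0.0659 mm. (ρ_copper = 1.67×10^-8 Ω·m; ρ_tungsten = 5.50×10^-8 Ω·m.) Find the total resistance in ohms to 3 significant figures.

Seg 1: A = πr² = π(1.4700e-04 m)² = 6.789e-08 m²
R_1 = (1.67×10^-8)(0.547)/(6.789e-08) = 0.1346 Ω
Seg 2: A = πr² = π(1.3600e-04 m)² = 5.811e-08 m²
R_2 = (5.50×10^-8)(1.24)/(5.811e-08) = 1.174 Ω
Seg 3: A = πr² = π(6.5900e-05 m)² = 1.364e-08 m²
R_3 = (5.50×10^-8)(0.701)/(1.364e-08) = 2.826 Ω
R_total = R_1 + R_2 + R_3 = 4.13 Ω

4.13 Ω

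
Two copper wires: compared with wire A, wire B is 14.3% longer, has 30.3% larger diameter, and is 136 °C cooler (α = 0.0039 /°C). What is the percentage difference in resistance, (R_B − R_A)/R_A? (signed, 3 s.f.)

-68.4%

R ∝ ρL/d² with ρ ∝ (1+αΔT), so R_B/R_A = (1 + 14.3/100) × (1 + 30.3/100)⁻² × (1 − 0.0039×136)
= 1.143 × 0.589 × 0.4696 = 0.3161
(R_B − R_A)/R_A = 0.3161 − 1 = -68.4%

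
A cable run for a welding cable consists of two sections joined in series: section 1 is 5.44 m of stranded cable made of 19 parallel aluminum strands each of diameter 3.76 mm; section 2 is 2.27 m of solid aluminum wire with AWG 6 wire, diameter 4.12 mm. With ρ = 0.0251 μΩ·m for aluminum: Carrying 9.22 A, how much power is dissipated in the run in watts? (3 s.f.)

ρ = 0.0251 μΩ·m = 2.51×10^-8 Ω·m
Section 1: A_strand = π(1.8800e-03)² = 1.110e-05 m²; R₁ = ρL/(N·A_s) = (2.51×10^-8)(5.44)/(19×1.110e-05) = 6.472×10^-4 Ω
Section 2: A = π(4.12/2 mm)² = π(2.0600e-03 m)² = 1.333e-05 m²
R₂ = (2.51×10^-8)(2.27)/(1.333e-05) = 0.004274 Ω
R = R₁ + R₂ = 0.004921 Ω
P = I²R = (9.22)² × 0.004921 = 0.418 W

0.418 W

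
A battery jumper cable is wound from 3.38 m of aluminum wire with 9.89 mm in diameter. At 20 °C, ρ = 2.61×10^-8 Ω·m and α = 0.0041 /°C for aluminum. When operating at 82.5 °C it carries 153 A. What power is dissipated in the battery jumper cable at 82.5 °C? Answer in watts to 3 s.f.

33.8 W

A = π(d/2)² = π(4.9450e-03 m)² = 7.682e-05 m²
R₍20₎ = ρL/A = (2.61×10^-8)(3.38)/(7.682e-05) = 0.001148 Ω
R₍82.5₎ = R₍20₎(1 + αΔT) = 0.001148 × (1 + 0.0041×62.5) = 0.001443 Ω
P = I²R = (153)² × 0.001443 = 33.8 W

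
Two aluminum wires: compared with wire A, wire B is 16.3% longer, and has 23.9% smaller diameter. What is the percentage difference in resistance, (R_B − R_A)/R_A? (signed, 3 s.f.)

R ∝ L/d², so R_B/R_A = (1 + 16.3/100) × (1 − 23.9/100)⁻²
= 1.163 × 1.727 = 2.008
(R_B − R_A)/R_A = 2.008 − 1 = 101%

101%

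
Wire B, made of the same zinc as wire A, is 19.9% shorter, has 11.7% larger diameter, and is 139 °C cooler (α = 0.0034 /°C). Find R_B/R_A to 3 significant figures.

0.339

R ∝ ρL/d² with ρ ∝ (1+αΔT), so R_B/R_A = (1 − 19.9/100) × (1 + 11.7/100)⁻² × (1 − 0.0034×139)
= 0.801 × 0.8015 × 0.5274 = 0.339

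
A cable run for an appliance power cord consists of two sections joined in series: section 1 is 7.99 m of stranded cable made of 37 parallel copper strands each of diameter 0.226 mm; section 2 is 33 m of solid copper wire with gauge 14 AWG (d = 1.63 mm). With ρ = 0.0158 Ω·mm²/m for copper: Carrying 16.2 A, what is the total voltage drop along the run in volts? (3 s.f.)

5.43 V

ρ = 0.0158 Ω·mm²/m = 1.58×10^-8 Ω·m
Section 1: A_strand = π(1.1300e-04)² = 4.011e-08 m²; R₁ = ρL/(N·A_s) = (1.58×10^-8)(7.99)/(37×4.011e-08) = 0.08505 Ω
Section 2: A = π(1.63/2 mm)² = π(8.1500e-04 m)² = 2.087e-06 m²
R₂ = (1.58×10^-8)(33)/(2.087e-06) = 0.2499 Ω
R = R₁ + R₂ = 0.3349 Ω
V = IR = 16.2 × 0.3349 = 5.43 V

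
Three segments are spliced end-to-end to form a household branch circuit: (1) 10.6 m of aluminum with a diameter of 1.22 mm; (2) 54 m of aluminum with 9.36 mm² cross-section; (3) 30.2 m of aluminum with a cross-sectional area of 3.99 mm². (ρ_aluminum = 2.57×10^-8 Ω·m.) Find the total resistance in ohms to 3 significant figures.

Seg 1: A = π(d/2)² = π(6.1000e-04 m)² = 1.169e-06 m²
R_1 = (2.57×10^-8)(10.6)/(1.169e-06) = 0.233 Ω
Seg 2: A = 9.36 mm² = 9.360e-06 m²
R_2 = (2.57×10^-8)(54)/(9.360e-06) = 0.1483 Ω
Seg 3: A = 3.99 mm² = 3.990e-06 m²
R_3 = (2.57×10^-8)(30.2)/(3.990e-06) = 0.1945 Ω
R_total = R_1 + R_2 + R_3 = 0.576 Ω

0.576 Ω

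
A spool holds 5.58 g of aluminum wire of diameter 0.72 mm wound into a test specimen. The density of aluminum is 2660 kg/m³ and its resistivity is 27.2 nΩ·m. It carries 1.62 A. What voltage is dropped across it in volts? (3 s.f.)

ρ = 27.2 nΩ·m = 2.72×10^-8 Ω·m
A = π(d/2)² = π(3.6000e-04 m)² = 4.0715e-07 m²
L = m/(density·A) = 0.00558/(2660×4.0715e-07) = 5.152 m
R = ρL/A = (2.72×10^-8)(5.152)/(4.0715e-07) = 0.3442 Ω
V = IR = 1.62 × 0.3442 = 0.558 V

0.558 V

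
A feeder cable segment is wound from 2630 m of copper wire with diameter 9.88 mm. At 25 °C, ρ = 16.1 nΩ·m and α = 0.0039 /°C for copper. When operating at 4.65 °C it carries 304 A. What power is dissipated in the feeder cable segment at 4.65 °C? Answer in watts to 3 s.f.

47000 W

ρ = 16.1 nΩ·m = 1.61×10^-8 Ω·m
A = π(d/2)² = π(4.9400e-03 m)² = 7.667e-05 m²
R₍25₎ = ρL/A = (1.61×10^-8)(2630)/(7.667e-05) = 0.5523 Ω
R₍4.65₎ = R₍25₎(1 + αΔT) = 0.5523 × (1 + 0.0039×-20.4) = 0.5085 Ω
P = I²R = (304)² × 0.5085 = 47000 W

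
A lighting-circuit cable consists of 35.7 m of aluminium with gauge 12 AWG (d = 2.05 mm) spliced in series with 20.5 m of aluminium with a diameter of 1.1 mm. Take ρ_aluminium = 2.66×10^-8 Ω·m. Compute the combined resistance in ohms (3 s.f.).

0.862 Ω

Segment 1: A = π(2.05/2 mm)² = π(1.0250e-03 m)² = 3.301e-06 m²
R₁ = ρL/A = (2.66×10^-8)(35.7)/(3.301e-06) = 0.2877 Ω
Segment 2: A = π(d/2)² = π(5.5000e-04 m)² = 9.503e-07 m²
R₂ = (2.66×10^-8)(20.5)/(9.503e-07) = 0.5738 Ω
R = R₁ + R₂ = 0.862 Ω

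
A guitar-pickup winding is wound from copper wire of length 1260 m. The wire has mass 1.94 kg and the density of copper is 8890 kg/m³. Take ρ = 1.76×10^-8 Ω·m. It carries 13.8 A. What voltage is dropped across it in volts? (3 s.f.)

A = m/(density·L) = 1.94/(8890×1260) = 1.7319e-07 m²
R = ρL/A = (1.76×10^-8)(1260)/(1.7319e-07) = 128 Ω
V = IR = 13.8 × 128 = 1770 V

1770 V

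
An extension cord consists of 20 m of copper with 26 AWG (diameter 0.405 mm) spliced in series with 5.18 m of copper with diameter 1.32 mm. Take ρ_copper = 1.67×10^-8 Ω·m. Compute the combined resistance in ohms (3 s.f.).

2.66 Ω

Segment 1: A = π(0.405/2 mm)² = π(2.0250e-04 m)² = 1.288e-07 m²
R₁ = ρL/A = (1.67×10^-8)(20)/(1.288e-07) = 2.593 Ω
Segment 2: A = π(d/2)² = π(6.6000e-04 m)² = 1.368e-06 m²
R₂ = (1.67×10^-8)(5.18)/(1.368e-06) = 0.06321 Ω
R = R₁ + R₂ = 2.66 Ω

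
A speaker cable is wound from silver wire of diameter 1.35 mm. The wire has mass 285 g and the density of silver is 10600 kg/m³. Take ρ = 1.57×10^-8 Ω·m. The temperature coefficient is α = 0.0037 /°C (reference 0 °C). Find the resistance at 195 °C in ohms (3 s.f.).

A = π(d/2)² = π(6.7500e-04 m)² = 1.4314e-06 m²
L = m/(density·A) = 0.285/(10600×1.4314e-06) = 18.78 m
R = ρL/A = (1.57×10^-8)(18.78)/(1.4314e-06) = 0.206 Ω
R(195 °C) = 0.206 × (1 + 0.0037×195) = 0.355 Ω

0.355 Ω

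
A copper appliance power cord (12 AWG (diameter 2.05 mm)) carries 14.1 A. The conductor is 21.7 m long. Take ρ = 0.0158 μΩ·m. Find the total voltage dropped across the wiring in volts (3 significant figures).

1.46 V

ρ = 0.0158 μΩ·m = 1.58×10^-8 Ω·m
A = π(2.05/2 mm)² = π(1.0250e-03 m)² = 3.301e-06 m²
R = ρL/A = (1.58×10^-8)(21.7)/(3.301e-06) = 0.1039 Ω
V = IR = 14.1 × 0.1039 = 1.46 V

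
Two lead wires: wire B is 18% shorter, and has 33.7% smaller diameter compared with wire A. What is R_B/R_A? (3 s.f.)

1.87

R ∝ L/d², so R_B/R_A = (1 − 18/100) × (1 − 33.7/100)⁻²
= 0.82 × 2.275 = 1.87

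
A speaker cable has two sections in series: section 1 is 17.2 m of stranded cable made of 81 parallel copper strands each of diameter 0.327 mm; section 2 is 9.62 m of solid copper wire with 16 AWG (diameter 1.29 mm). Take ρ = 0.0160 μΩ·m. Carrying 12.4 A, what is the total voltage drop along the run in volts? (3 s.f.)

1.96 V

ρ = 0.0160 μΩ·m = 1.60×10^-8 Ω·m
Section 1: A_strand = π(1.6350e-04)² = 8.398e-08 m²; R₁ = ρL/(N·A_s) = (1.60×10^-8)(17.2)/(81×8.398e-08) = 0.04046 Ω
Section 2: A = π(1.29/2 mm)² = π(6.4500e-04 m)² = 1.307e-06 m²
R₂ = (1.60×10^-8)(9.62)/(1.307e-06) = 0.1178 Ω
R = R₁ + R₂ = 0.1582 Ω
V = IR = 12.4 × 0.1582 = 1.96 V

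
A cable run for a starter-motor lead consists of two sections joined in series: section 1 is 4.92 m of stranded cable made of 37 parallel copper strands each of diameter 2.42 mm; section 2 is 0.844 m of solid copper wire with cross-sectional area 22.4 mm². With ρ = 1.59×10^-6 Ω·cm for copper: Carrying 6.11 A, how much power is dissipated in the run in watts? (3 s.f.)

ρ = 1.59×10^-6 Ω·cm = 1.59×10^-8 Ω·m
Section 1: A_strand = π(1.2100e-03)² = 4.600e-06 m²; R₁ = ρL/(N·A_s) = (1.59×10^-8)(4.92)/(37×4.600e-06) = 4.597×10^-4 Ω
Section 2: A = 22.4 mm² = 2.240e-05 m²
R₂ = (1.59×10^-8)(0.844)/(2.240e-05) = 5.991×10^-4 Ω
R = R₁ + R₂ = 0.001059 Ω
P = I²R = (6.11)² × 0.001059 = 0.0395 W

0.0395 W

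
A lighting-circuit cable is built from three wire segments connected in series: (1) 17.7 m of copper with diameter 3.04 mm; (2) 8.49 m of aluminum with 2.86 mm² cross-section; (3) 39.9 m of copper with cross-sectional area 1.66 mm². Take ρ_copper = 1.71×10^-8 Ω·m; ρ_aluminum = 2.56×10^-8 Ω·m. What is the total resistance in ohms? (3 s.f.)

0.529 Ω

Seg 1: A = π(d/2)² = π(1.5200e-03 m)² = 7.258e-06 m²
R_1 = (1.71×10^-8)(17.7)/(7.258e-06) = 0.0417 Ω
Seg 2: A = 2.86 mm² = 2.860e-06 m²
R_2 = (2.56×10^-8)(8.49)/(2.860e-06) = 0.07599 Ω
Seg 3: A = 1.66 mm² = 1.660e-06 m²
R_3 = (1.71×10^-8)(39.9)/(1.660e-06) = 0.411 Ω
R_total = R_1 + R_2 + R_3 = 0.529 Ω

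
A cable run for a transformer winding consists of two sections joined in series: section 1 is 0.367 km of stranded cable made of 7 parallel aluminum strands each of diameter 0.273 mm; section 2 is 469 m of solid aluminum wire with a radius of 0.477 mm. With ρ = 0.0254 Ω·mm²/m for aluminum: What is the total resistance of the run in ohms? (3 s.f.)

39.4 Ω

ρ = 0.0254 Ω·mm²/m = 2.54×10^-8 Ω·m
Section 1: A_strand = π(1.3650e-04)² = 5.853e-08 m²; R₁ = ρL/(N·A_s) = (2.54×10^-8)(367)/(7×5.853e-08) = 22.75 Ω
Section 2: A = πr² = π(4.7700e-04 m)² = 7.148e-07 m²
R₂ = (2.54×10^-8)(469)/(7.148e-07) = 16.67 Ω
R = R₁ + R₂ = 39.4 Ω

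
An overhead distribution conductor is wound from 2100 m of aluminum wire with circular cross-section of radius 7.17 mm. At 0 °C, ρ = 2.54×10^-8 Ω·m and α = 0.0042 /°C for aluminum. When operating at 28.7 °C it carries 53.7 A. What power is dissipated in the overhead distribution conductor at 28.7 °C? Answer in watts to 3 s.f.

A = πr² = π(7.1700e-03 m)² = 1.615e-04 m²
R₍0₎ = ρL/A = (2.54×10^-8)(2100)/(1.615e-04) = 0.3303 Ω
R₍28.7₎ = R₍0₎(1 + αΔT) = 0.3303 × (1 + 0.0042×28.7) = 0.3701 Ω
P = I²R = (53.7)² × 0.3701 = 1070 W

1070 W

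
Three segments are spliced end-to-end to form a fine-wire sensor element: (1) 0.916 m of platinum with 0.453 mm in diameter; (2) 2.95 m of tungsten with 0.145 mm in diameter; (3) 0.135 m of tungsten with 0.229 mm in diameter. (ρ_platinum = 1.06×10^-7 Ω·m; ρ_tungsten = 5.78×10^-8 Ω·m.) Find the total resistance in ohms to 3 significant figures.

Seg 1: A = π(d/2)² = π(2.2650e-04 m)² = 1.612e-07 m²
R_1 = (1.06×10^-7)(0.916)/(1.612e-07) = 0.6024 Ω
Seg 2: A = π(d/2)² = π(7.2500e-05 m)² = 1.651e-08 m²
R_2 = (5.78×10^-8)(2.95)/(1.651e-08) = 10.33 Ω
Seg 3: A = π(d/2)² = π(1.1450e-04 m)² = 4.119e-08 m²
R_3 = (5.78×10^-8)(0.135)/(4.119e-08) = 0.1895 Ω
R_total = R_1 + R_2 + R_3 = 11.1 Ω

11.1 Ω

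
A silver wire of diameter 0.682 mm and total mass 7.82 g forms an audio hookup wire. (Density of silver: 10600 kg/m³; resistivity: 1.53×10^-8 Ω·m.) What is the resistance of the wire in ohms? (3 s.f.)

A = π(d/2)² = π(3.4100e-04 m)² = 3.6531e-07 m²
L = m/(density·A) = 0.00782/(10600×3.6531e-07) = 2.019 m
R = ρL/A = (1.53×10^-8)(2.019)/(3.6531e-07) = 0.0846 Ω

0.0846 Ω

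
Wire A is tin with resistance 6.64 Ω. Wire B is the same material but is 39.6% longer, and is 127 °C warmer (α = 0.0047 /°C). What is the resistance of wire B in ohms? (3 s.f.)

R ∝ ρL/d² with ρ ∝ (1+αΔT), so R_B/R_A = (1 + 39.6/100) × (1 + 0.0047×127)
= 1.396 × 1.597 = 2.229
R_B = 2.229 × 6.64 = 14.8 Ω

14.8 Ω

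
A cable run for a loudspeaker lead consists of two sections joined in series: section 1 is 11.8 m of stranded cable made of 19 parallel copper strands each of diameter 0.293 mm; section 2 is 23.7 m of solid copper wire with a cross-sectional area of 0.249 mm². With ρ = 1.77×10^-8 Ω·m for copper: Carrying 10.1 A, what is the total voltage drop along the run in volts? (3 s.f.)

Section 1: A_strand = π(1.4650e-04)² = 6.743e-08 m²; R₁ = ρL/(N·A_s) = (1.77×10^-8)(11.8)/(19×6.743e-08) = 0.163 Ω
Section 2: A = 0.249 mm² = 2.490e-07 m²
R₂ = (1.77×10^-8)(23.7)/(2.490e-07) = 1.685 Ω
R = R₁ + R₂ = 1.848 Ω
V = IR = 10.1 × 1.848 = 18.7 V

18.7 V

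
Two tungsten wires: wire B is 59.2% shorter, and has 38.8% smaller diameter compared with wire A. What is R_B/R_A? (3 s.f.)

R ∝ L/d², so R_B/R_A = (1 − 59.2/100) × (1 − 38.8/100)⁻²
= 0.408 × 2.67 = 1.09

1.09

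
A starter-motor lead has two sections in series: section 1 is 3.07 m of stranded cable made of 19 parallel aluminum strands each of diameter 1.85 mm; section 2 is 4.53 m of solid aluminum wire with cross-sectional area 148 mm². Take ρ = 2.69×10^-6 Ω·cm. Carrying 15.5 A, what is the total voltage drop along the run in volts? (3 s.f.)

ρ = 2.69×10^-6 Ω·cm = 2.69×10^-8 Ω·m
Section 1: A_strand = π(9.2500e-04)² = 2.688e-06 m²; R₁ = ρL/(N·A_s) = (2.69×10^-8)(3.07)/(19×2.688e-06) = 0.001617 Ω
Section 2: A = 148 mm² = 1.480e-04 m²
R₂ = (2.69×10^-8)(4.53)/(1.480e-04) = 8.234×10^-4 Ω
R = R₁ + R₂ = 0.00244 Ω
V = IR = 15.5 × 0.00244 = 0.0378 V

0.0378 V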